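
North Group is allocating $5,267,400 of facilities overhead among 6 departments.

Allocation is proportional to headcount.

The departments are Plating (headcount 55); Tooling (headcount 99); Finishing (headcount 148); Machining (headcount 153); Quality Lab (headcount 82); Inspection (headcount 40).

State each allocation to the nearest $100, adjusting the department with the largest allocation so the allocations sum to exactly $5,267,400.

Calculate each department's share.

Plating: $502,100; Tooling: $903,800; Finishing: $1,351,100; Machining: $1,396,600; Quality Lab: $748,600; Inspection: $365,200

Total headcount = 577.
Raw shares: Plating 55/577 × $5,267,400 = 502,091.85; Tooling 99/577 × $5,267,400 = 903,765.34; Finishing 148/577 × $5,267,400 = 1,351,083.54; Machining 153/577 × $5,267,400 = 1,396,728.25; Quality Lab 82/577 × $5,267,400 = 748,573.31; Inspection 40/577 × $5,267,400 = 365,157.71.
Rounded to nearest $100: Plating $502,100; Tooling $903,800; Finishing $1,351,100; Machining $1,396,700; Quality Lab $748,600; Inspection $365,200. Sum = $5,267,500.
Difference $5,267,400 − $5,267,500 = −$100 applied to largest allocation (Machining): Machining becomes $1,396,600.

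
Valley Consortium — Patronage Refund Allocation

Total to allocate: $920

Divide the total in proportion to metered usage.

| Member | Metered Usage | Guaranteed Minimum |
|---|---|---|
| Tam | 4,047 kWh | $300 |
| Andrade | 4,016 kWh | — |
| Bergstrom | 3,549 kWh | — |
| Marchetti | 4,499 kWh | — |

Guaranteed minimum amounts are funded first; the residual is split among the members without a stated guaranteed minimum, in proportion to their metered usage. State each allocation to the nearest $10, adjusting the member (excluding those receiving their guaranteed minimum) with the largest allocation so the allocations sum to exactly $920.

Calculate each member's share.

Tam: $300; Andrade: $210; Bergstrom: $180; Marchetti: $230

Fund the minimums — Tam $300. Residual $620.
Residual split over remaining metered usage 12,064: Andrade 206.39 → $210; Bergstrom 182.39 → $180; Marchetti 231.22 → $230.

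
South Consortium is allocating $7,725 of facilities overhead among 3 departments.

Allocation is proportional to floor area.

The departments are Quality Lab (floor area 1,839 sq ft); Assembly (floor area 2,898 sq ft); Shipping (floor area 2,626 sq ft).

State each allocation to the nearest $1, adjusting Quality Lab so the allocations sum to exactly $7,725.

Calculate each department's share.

Quality Lab: $1,930 · Assembly: $3,040 · Shipping: $2,755

Floor area total: 7,363.
Unrounded shares: Quality Lab 1,839/7,363 × $7,725 = 1,929.41; Assembly 2,898/7,363 × $7,725 = 3,040.48; Shipping 2,626/7,363 × $7,725 = 2,755.11.
After rounding ($1): Quality Lab $1,929; Assembly $3,040; Shipping $2,755. Sum = $7,724.
Difference $7,725 − $7,724 = +$1 applied to Quality Lab: Quality Lab becomes $1,930.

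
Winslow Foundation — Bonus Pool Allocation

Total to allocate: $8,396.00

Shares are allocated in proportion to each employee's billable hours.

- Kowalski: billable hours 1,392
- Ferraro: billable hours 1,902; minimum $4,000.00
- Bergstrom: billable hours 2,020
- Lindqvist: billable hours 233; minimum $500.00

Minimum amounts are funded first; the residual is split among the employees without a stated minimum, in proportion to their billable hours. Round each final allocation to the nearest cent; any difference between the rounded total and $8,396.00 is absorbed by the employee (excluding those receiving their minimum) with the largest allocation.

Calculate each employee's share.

Kowalski: $1,589.46 | Ferraro: $4,000.00 | Bergstrom: $2,306.54 | Lindqvist: $500.00

Fund the minimums — Ferraro $4,000.00; Lindqvist $500.00. Residual $3,896.00.
Residual split over remaining billable hours 3,412: Kowalski 1,589.4584 → $1,589.46; Bergstrom 2,306.5416 → $2,306.54.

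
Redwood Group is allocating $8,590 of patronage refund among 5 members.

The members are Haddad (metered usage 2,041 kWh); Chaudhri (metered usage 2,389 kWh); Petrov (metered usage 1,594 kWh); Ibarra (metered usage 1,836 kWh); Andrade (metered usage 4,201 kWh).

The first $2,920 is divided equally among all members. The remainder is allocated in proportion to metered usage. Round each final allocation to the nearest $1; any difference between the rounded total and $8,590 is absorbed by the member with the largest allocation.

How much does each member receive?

Haddad: $1,543 | Chaudhri: $1,707 | Petrov: $1,333 | Ibarra: $1,447 | Andrade: $2,560

First tranche $2,920 split equally: $584 each.
Remainder $5,670 by metered usage (total 12,061): Haddad 959.495 → $959; Chaudhri 1,123.09 → $1,123; Petrov 749.36 → $749; Ibarra 863.12 → $863; Andrade 1,974.93 → $1,975.
Rounding difference +$1 on remainder applied to Andrade.
Totals: Haddad $584 + $959 = $1,543; Chaudhri $584 + $1,123 = $1,707; Petrov $584 + $749 = $1,333; Ibarra $584 + $863 = $1,447; Andrade $584 + $1,976 = $2,560.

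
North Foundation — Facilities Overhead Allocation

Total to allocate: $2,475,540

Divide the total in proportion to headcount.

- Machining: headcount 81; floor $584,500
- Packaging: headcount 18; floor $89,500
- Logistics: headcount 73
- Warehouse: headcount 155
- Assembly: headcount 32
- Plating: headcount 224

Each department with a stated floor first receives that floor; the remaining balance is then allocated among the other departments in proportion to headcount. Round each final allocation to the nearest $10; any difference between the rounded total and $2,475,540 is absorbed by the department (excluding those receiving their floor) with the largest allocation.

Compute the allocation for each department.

Machining: $584,500 · Packaging: $89,500 · Logistics: $271,720 · Warehouse: $576,940 · Assembly: $119,110 · Plating: $833,770

Minimums first: Machining $584,500; Packaging $89,500. Residual $1,801,540.
Residual split over remaining headcount 484: Logistics 271,719.88 → $271,720; Warehouse 576,939.46 → $576,940; Assembly 119,110.08 → $119,110; Plating 833,770.58 → $833,770.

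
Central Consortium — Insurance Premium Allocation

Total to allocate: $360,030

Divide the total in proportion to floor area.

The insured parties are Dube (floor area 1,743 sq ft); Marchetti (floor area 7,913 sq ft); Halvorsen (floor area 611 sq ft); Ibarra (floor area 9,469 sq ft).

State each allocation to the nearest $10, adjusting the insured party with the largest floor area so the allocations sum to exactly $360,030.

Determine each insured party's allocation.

Dube: $31,800 | Marchetti: $144,350 | Halvorsen: $11,150 | Ibarra: $172,730

Sum of floor area: 1,743 + 7,913 + 611 + 9,469 = 19,736.
Proportional shares: Dube 31,796.33; Marchetti 144,351.31; Halvorsen 11,146.04; Ibarra 172,736.32.
Rounded to nearest $10: Dube $31,800; Marchetti $144,350; Halvorsen $11,150; Ibarra $172,740. Sum = $360,040.
Difference $360,030 − $360,040 = −$10 applied to largest floor area (Ibarra): Ibarra becomes $172,730.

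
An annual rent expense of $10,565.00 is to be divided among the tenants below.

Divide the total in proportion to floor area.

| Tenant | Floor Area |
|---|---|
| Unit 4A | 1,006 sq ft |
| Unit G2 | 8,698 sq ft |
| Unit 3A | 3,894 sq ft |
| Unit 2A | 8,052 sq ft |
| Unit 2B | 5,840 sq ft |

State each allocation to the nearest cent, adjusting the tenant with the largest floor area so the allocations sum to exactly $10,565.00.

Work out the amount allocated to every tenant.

Unit 4A: $386.63 · Unit G2: $3,342.82 · Unit 3A: $1,496.55 · Unit 2A: $3,094.56 · Unit 2B: $2,244.44

Total floor area = 1,006 + 8,698 + 3,894 + 8,052 + 5,840 = 27,490.
Proportional shares: Unit 4A 386.6275; Unit G2 3,342.8290; Unit 3A 1,496.5482; Unit 2A 3,094.5573; Unit 2B 2,244.4380.
At nearest cent: Unit 4A $386.63; Unit G2 $3,342.83; Unit 3A $1,496.55; Unit 2A $3,094.56; Unit 2B $2,244.44. Sum = $10,565.01.
Difference $10,565.00 − $10,565.01 = −$0.01 applied to largest floor area (Unit G2): Unit G2 becomes $3,342.82.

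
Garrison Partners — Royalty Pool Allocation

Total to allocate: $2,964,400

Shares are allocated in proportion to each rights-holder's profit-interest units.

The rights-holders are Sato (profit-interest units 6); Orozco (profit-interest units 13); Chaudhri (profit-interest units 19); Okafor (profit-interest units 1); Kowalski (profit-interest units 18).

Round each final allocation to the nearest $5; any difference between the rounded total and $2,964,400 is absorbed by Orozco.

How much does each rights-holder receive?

Profit-interest units total: 57.
Raw shares: Sato 6/57 × $2,964,400 = 312,042.11; Orozco 13/57 × $2,964,400 = 676,091.23; Chaudhri 19/57 × $2,964,400 = 988,133.33; Okafor 1/57 × $2,964,400 = 52,007.02; Kowalski 18/57 × $2,964,400 = 936,126.32.
Rounded to nearest $5: Sato $312,040; Orozco $676,090; Chaudhri $988,135; Okafor $52,005; Kowalski $936,125. Sum = $2,964,395.
Difference $2,964,400 − $2,964,395 = +$5 applied to Orozco: Orozco becomes $676,095.

Sato: $312,040 · Orozco: $676,095 · Chaudhri: $988,135 · Okafor: $52,005 · Kowalski: $936,125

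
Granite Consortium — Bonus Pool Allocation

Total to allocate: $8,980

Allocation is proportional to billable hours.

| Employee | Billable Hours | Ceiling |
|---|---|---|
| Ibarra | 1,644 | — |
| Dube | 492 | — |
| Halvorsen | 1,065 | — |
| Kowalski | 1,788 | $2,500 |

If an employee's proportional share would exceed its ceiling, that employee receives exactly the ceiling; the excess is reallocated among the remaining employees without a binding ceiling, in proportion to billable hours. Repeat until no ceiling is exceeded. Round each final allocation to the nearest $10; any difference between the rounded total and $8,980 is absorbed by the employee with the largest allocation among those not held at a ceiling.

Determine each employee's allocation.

Combined billable hours = 4,989.
Pro-rata shares before constraints: Ibarra 2,959.13; Dube 885.58; Halvorsen 1,916.96; Kowalski 3,218.33.
Held at cap: Kowalski ($2,500); remaining pool $6,480 reallocated over remaining billable hours 3,201.
Shares after redistribution: Ibarra 3,328.06 → $3,330; Dube 995.99 → $1,000; Halvorsen 2,155.95 → $2,160.
Rounding difference −$10 applied to Ibarra → $3,320.

Ibarra: $3,320; Dube: $1,000; Halvorsen: $2,160; Kowalski: $2,500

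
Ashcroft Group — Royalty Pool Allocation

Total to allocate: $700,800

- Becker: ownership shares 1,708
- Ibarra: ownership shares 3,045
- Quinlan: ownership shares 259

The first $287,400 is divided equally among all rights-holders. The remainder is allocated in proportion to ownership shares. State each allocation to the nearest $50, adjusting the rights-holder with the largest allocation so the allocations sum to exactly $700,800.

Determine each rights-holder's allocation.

First tranche $287,400 split equally: $95,800 each.
Remainder $413,400 by ownership shares (total 5,012): Becker 140,879.33 → $140,900; Ibarra 251,157.82 → $251,150; Quinlan 21,362.85 → $21,350.
Totals: Becker $95,800 + $140,900 = $236,700; Ibarra $95,800 + $251,150 = $346,950; Quinlan $95,800 + $21,350 = $117,150.

Becker: $236,700 | Ibarra: $346,950 | Quinlan: $117,150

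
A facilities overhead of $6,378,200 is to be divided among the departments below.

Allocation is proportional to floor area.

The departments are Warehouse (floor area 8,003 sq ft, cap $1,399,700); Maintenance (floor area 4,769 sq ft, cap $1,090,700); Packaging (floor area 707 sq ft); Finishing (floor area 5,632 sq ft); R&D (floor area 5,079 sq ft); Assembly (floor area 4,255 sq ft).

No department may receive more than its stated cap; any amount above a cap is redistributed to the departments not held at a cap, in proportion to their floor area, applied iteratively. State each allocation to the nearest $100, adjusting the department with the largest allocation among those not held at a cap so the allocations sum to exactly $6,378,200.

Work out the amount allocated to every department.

Sum of floor area: 28,445.
Pro-rata shares before constraints: Warehouse 1,794,506.40; Maintenance 1,069,349.12; Packaging 158,530.05; Finishing 1,262,858.93; R&D 1,138,860.18; Assembly 954,095.31.
Cap binds for Warehouse ($1,399,700); remaining pool $4,978,500 reallocated over remaining floor area 20,442.
Cap binds for Maintenance ($1,090,700); remaining pool $3,887,800 reallocated over remaining floor area 15,673.
Redistributed shares: Packaging 175,376.42 → $175,400; Finishing 1,397,057.97 → $1,397,100; R&D 1,259,882.36 → $1,259,900; Assembly 1,055,483.25 → $1,055,500.
Rounding difference −$100 applied to Finishing → $1,397,000.

Warehouse: $1,399,700 · Maintenance: $1,090,700 · Packaging: $175,400 · Finishing: $1,397,000 · R&D: $1,259,900 · Assembly: $1,055,500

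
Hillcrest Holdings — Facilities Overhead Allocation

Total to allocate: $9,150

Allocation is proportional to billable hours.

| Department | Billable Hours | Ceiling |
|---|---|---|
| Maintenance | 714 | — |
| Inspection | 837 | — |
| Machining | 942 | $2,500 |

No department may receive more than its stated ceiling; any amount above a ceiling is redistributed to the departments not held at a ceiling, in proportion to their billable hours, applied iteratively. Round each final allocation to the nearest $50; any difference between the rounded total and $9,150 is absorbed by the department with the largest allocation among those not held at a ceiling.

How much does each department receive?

Total billable hours = 2,493.
Proportional shares (ignoring caps): Maintenance 2,620.58; Inspection 3,072.02; Machining 3,457.40.
Cap binds for Machining ($2,500); balance $6,650 reallocated over remaining billable hours 1,551.
Shares after redistribution: Maintenance 3,061.32 → $3,050; Inspection 3,588.68 → $3,600.

Maintenance: $3,050; Inspection: $3,600; Machining: $2,500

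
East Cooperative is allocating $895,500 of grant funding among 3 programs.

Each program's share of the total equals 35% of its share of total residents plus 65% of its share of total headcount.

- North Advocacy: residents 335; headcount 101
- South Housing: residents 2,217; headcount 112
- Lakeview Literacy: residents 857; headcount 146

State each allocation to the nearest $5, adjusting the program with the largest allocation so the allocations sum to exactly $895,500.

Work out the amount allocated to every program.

Residents total 3,409; headcount total 359.
Blended shares (35% residents + 65% headcount): North Advocacy 0.2173; South Housing 0.4304; Lakeview Literacy 0.3523.
Proportional shares: North Advocacy 194,559.31; South Housing 385,426.41; Lakeview Literacy 315,514.28.
Rounded to nearest $5: North Advocacy $194,560; South Housing $385,425; Lakeview Literacy $315,515. Sum = $895,500.
Sum already equals the total — no adjustment.

North Advocacy: $194,560; South Housing: $385,425; Lakeview Literacy: $315,515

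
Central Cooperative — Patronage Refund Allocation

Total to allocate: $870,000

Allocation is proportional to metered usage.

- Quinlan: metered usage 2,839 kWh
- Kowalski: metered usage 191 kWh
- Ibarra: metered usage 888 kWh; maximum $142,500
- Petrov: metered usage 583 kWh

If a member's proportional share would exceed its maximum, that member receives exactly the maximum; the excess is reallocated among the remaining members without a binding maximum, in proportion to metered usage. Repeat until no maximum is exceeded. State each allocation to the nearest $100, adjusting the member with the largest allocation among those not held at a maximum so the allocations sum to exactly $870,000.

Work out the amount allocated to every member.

Quinlan: $571,600 | Kowalski: $38,500 | Ibarra: $142,500 | Petrov: $117,400

Combined metered usage = 4,501.
Proportional shares (ignoring caps): Quinlan 548,751.39; Kowalski 36,918.46; Ibarra 171,641.86; Petrov 112,688.29.
Cap binds for Ibarra ($142,500); balance $727,500 reallocated over remaining metered usage 3,613.
Redistributed shares: Quinlan 571,650.29 → $571,700; Kowalski 38,459.04 → $38,500; Petrov 117,390.67 → $117,400.
Rounding difference −$100 applied to Quinlan → $571,600.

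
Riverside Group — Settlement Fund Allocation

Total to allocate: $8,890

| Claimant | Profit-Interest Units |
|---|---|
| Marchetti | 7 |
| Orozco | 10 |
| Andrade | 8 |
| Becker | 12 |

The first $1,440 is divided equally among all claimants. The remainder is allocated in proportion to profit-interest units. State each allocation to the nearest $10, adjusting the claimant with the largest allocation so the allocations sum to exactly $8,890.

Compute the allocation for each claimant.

First tranche $1,440 split equally: $360 each.
Remainder $7,450 by profit-interest units (total 37): Marchetti 1,409.46 → $1,410; Orozco 2,013.51 → $2,010; Andrade 1,610.81 → $1,610; Becker 2,416.22 → $2,420.
Totals: Marchetti $360 + $1,410 = $1,770; Orozco $360 + $2,010 = $2,370; Andrade $360 + $1,610 = $1,970; Becker $360 + $2,420 = $2,780.

Marchetti: $1,770; Orozco: $2,370; Andrade: $1,970; Becker: $2,780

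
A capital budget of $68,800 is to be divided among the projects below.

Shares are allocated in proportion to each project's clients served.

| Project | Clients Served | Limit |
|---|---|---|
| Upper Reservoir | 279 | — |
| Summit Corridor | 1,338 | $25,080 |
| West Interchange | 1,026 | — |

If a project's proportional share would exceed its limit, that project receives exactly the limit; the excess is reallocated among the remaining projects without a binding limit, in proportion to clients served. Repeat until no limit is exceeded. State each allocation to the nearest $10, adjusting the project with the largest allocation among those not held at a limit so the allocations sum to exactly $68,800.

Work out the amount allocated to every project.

Upper Reservoir: $9,350 | Summit Corridor: $25,080 | West Interchange: $34,370

Clients served total: 2,643.
Unconstrained shares: Upper Reservoir 7,262.66; Summit Corridor 34,829.51; West Interchange 26,707.83.
Held at cap: Summit Corridor ($25,080); residual $43,720 reallocated over remaining clients served 1,305.
Redistributed shares: Upper Reservoir 9,347.03 → $9,350; West Interchange 34,372.97 → $34,370.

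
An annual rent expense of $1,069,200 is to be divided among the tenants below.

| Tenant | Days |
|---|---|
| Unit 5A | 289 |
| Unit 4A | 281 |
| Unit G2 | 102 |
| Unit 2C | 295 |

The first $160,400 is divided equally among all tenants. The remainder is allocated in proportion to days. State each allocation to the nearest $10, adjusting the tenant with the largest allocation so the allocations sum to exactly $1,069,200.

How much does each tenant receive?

Equal tier: $160,400 ÷ 4 = $40,100 apiece.
Remainder $908,800 by days (total 967): Unit 5A 271,606.20 → $271,610; Unit 4A 264,087.69 → $264,090; Unit G2 95,861.01 → $95,860; Unit 2C 277,245.09 → $277,250.
Rounding difference −$10 on remainder applied to Unit 2C.
Totals: Unit 5A $40,100 + $271,610 = $311,710; Unit 4A $40,100 + $264,090 = $304,190; Unit G2 $40,100 + $95,860 = $135,960; Unit 2C $40,100 + $277,240 = $317,340.

Unit 5A: $311,710; Unit 4A: $304,190; Unit G2: $135,960; Unit 2C: $317,340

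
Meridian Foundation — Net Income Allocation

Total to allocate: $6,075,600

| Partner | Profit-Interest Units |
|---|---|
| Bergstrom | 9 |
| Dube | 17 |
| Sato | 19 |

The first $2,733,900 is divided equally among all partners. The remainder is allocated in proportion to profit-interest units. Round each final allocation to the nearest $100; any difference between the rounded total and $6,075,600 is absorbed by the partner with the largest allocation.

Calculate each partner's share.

First tranche $2,733,900 split equally: $911,300 each.
Remainder $3,341,700 by profit-interest units (total 45): Bergstrom 668,340.00 → $668,300; Dube 1,262,420.00 → $1,262,400; Sato 1,410,940.00 → $1,410,900.
Rounding difference +$100 on remainder applied to Sato.
Totals: Bergstrom $911,300 + $668,300 = $1,579,600; Dube $911,300 + $1,262,400 = $2,173,700; Sato $911,300 + $1,411,000 = $2,322,300.

Bergstrom: $1,579,600 | Dube: $2,173,700 | Sato: $2,322,300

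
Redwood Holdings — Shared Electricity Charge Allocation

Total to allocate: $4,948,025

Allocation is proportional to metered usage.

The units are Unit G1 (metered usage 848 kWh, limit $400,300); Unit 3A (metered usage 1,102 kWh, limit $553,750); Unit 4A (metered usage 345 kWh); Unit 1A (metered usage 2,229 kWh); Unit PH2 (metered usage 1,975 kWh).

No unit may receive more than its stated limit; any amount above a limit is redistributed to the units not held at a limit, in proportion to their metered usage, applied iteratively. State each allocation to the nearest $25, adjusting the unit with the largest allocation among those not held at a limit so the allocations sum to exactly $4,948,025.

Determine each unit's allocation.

Unit G1: $400,300 | Unit 3A: $553,750 | Unit 4A: $302,900 | Unit 1A: $1,957,050 | Unit PH2: $1,734,025

Total metered usage = 6,499.
Unconstrained shares: Unit G1 645,626.28; Unit 3A 839,009.62; Unit 4A 262,666.35; Unit 1A 1,697,053.04; Unit PH2 1,503,669.70.
Cap binds for Unit G1 ($400,300), Unit 3A ($553,750); remaining pool $3,993,975 reallocated over remaining metered usage 4,549.
Remaining shares: Unit 4A 302,906.44 → $302,900; Unit 1A 1,957,038.97 → $1,957,050; Unit PH2 1,734,029.59 → $1,734,025.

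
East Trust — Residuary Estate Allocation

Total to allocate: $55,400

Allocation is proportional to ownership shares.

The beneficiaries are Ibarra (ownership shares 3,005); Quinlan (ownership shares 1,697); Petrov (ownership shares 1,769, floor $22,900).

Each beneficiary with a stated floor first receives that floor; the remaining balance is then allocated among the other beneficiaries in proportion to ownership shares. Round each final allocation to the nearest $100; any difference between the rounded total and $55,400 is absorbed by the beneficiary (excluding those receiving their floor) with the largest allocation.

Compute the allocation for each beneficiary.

Minimums first: Petrov $22,900. Balance $32,500.
Balance split over remaining ownership shares 4,702: Ibarra 20,770.42 → $20,800; Quinlan 11,729.58 → $11,700.

Ibarra: $20,800; Quinlan: $11,700; Petrov: $22,900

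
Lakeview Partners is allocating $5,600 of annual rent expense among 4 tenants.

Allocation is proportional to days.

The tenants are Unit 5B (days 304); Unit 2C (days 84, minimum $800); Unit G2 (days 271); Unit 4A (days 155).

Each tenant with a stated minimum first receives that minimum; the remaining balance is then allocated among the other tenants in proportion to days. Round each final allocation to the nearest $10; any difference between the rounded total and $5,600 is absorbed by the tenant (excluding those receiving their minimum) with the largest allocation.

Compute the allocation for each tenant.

Minimums first: Unit 2C $800. Balance $4,800.
Balance split over remaining days 730: Unit 5B 1,998.90 → $2,000; Unit G2 1,781.92 → $1,780; Unit 4A 1,019.18 → $1,020.

Unit 5B: $2,000 · Unit 2C: $800 · Unit G2: $1,780 · Unit 4A: $1,020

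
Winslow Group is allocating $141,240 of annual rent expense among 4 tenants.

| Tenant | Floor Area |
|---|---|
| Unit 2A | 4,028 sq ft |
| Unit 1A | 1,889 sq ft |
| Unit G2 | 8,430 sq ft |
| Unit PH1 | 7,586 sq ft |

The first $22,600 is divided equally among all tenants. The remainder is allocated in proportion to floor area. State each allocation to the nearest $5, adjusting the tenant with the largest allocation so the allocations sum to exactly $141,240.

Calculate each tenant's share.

Unit 2A: $27,440 | Unit 1A: $15,870 | Unit G2: $51,245 | Unit PH1: $46,685

Equal tier: $22,600 ÷ 4 = $5,650 apiece.
Remainder $118,640 by floor area (total 21,933): Unit 2A 21,788.26 → $21,790; Unit 1A 10,217.98 → $10,220; Unit G2 45,599.56 → $45,600; Unit PH1 41,034.20 → $41,035.
Rounding difference −$5 on remainder applied to Unit G2.
Totals: Unit 2A $5,650 + $21,790 = $27,440; Unit 1A $5,650 + $10,220 = $15,870; Unit G2 $5,650 + $45,595 = $51,245; Unit PH1 $5,650 + $41,035 = $46,685.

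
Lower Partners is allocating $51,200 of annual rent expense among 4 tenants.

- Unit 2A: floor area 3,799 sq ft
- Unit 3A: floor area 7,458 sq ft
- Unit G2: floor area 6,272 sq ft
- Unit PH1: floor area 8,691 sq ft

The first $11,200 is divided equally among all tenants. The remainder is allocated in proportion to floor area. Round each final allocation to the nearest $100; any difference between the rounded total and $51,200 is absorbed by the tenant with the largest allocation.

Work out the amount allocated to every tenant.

Unit 2A: $8,600 | Unit 3A: $14,200 | Unit G2: $12,400 | Unit PH1: $16,000

First tranche $11,200 split equally: $2,800 each.
Remainder $40,000 by floor area (total 26,220): Unit 2A 5,795.58 → $5,800; Unit 3A 11,377.57 → $11,400; Unit G2 9,568.27 → $9,600; Unit PH1 13,258.58 → $13,300.
Rounding difference −$100 on remainder applied to Unit PH1.
Totals: Unit 2A $2,800 + $5,800 = $8,600; Unit 3A $2,800 + $11,400 = $14,200; Unit G2 $2,800 + $9,600 = $12,400; Unit PH1 $2,800 + $13,200 = $16,000.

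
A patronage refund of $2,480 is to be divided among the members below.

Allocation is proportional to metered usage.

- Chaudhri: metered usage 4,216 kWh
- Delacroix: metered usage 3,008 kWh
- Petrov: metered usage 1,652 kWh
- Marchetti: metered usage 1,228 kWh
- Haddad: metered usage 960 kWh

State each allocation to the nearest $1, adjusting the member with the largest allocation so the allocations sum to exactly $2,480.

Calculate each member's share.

Chaudhri: $946 | Delacroix: $674 | Petrov: $370 | Marchetti: $275 | Haddad: $215

Total metered usage = 11,064.
Pro-rata amounts: Chaudhri 4,216/11,064 × $2,480 = 945.02; Delacroix 3,008/11,064 × $2,480 = 674.24; Petrov 1,652/11,064 × $2,480 = 370.30; Marchetti 1,228/11,064 × $2,480 = 275.26; Haddad 960/11,064 × $2,480 = 215.18.
At nearest $1: Chaudhri $945; Delacroix $674; Petrov $370; Marchetti $275; Haddad $215. Sum = $2,479.
Difference $2,480 − $2,479 = +$1 applied to largest allocation (Chaudhri): Chaudhri becomes $946.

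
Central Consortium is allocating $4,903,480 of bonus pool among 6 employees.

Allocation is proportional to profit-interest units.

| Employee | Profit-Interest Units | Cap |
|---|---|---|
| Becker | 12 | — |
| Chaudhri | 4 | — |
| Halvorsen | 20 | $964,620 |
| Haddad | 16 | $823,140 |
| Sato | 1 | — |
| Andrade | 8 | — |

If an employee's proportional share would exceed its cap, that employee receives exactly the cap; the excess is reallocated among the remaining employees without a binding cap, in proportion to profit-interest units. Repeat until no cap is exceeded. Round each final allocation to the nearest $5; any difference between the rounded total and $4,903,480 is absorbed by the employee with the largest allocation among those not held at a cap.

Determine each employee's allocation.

Combined profit-interest units = 61.
Proportional shares (ignoring caps): Becker 964,619.02; Chaudhri 321,539.67; Halvorsen 1,607,698.36; Haddad 1,286,158.69; Sato 80,384.92; Andrade 643,079.34.
Cap binds for Halvorsen ($964,620), Haddad ($823,140); remaining pool $3,115,720 reallocated over remaining profit-interest units 25.
Remaining shares: Becker 1,495,545.60 → $1,495,545; Chaudhri 498,515.20 → $498,515; Sato 124,628.80 → $124,630; Andrade 997,030.40 → $997,030.

Becker: $1,495,545; Chaudhri: $498,515; Halvorsen: $964,620; Haddad: $823,140; Sato: $124,630; Andrade: $997,030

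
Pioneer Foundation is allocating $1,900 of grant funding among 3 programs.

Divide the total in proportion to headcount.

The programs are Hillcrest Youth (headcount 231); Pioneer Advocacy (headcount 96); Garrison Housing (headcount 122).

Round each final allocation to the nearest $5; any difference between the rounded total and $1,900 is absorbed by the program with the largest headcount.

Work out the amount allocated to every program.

Hillcrest Youth: $980; Pioneer Advocacy: $405; Garrison Housing: $515

Headcount total: 231 + 96 + 122 = 449.
Unrounded shares: Hillcrest Youth 977.51; Pioneer Advocacy 406.24; Garrison Housing 516.26.
Rounded to nearest $5: Hillcrest Youth $980; Pioneer Advocacy $405; Garrison Housing $515. Sum = $1,900.
No rounding difference to absorb.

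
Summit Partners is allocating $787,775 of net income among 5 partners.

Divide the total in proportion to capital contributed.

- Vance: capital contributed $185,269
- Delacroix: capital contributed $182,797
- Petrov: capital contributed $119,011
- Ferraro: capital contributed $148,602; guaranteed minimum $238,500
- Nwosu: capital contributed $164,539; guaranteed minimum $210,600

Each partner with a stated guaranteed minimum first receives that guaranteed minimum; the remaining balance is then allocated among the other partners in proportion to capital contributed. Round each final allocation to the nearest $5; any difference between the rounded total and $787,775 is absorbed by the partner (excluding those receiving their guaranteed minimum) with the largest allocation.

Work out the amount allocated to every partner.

Vance: $128,820 | Delacroix: $127,105 | Petrov: $82,750 | Ferraro: $238,500 | Nwosu: $210,600

Fund the minimums — Ferraro $238,500; Nwosu $210,600. Residual $338,675.
Residual split over remaining capital contributed 487,077: Vance 128,821.48 → $128,820; Delacroix 127,102.64 → $127,105; Petrov 82,750.88 → $82,750.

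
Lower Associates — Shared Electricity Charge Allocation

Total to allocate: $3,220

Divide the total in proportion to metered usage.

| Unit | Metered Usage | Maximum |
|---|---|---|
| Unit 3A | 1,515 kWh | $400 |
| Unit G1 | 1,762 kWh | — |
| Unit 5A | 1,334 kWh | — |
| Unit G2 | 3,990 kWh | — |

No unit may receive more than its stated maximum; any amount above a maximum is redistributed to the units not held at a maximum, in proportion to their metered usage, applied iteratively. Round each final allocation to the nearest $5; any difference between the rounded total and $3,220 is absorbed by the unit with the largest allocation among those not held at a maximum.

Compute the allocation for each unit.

Combined metered usage = 8,601.
Unconstrained shares: Unit 3A 567.18; Unit G1 659.65; Unit 5A 499.42; Unit G2 1,493.76.
Held at cap: Unit 3A ($400); remaining pool $2,820 reallocated over remaining metered usage 7,086.
Shares after redistribution: Unit G1 701.22 → $700; Unit 5A 530.89 → $530; Unit G2 1,587.89 → $1,590.

Unit 3A: $400 · Unit G1: $700 · Unit 5A: $530 · Unit G2: $1,590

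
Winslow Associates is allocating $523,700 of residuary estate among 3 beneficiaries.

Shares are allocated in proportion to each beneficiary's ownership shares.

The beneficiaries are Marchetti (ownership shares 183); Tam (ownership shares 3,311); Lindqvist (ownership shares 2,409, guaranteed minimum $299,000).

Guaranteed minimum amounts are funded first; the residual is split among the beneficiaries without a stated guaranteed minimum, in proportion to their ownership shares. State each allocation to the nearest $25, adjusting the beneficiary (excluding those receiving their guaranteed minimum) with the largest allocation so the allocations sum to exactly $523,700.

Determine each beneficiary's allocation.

Marchetti: $11,775 | Tam: $212,925 | Lindqvist: $299,000

Guaranteed amounts: Lindqvist $299,000. Balance $224,700.
Balance split over remaining ownership shares 3,494: Marchetti 11,768.78 → $11,775; Tam 212,931.22 → $212,925.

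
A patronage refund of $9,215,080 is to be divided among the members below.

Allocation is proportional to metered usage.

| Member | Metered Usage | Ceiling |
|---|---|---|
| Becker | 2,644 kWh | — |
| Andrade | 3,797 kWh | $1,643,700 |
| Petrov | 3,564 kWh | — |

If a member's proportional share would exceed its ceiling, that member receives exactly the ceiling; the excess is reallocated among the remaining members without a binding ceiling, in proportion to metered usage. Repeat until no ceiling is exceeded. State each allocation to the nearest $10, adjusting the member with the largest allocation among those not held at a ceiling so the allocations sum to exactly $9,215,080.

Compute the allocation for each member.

Becker: $3,224,670; Andrade: $1,643,700; Petrov: $4,346,710

Total metered usage = 10,005.
Unconstrained shares: Becker 2,435,249.53; Andrade 3,497,217.27; Petrov 3,282,613.21.
Held at cap: Andrade ($1,643,700); remaining pool $7,571,380 reallocated over remaining metered usage 6,208.
Shares after redistribution: Becker 3,224,666.35 → $3,224,670; Petrov 4,346,713.65 → $4,346,710.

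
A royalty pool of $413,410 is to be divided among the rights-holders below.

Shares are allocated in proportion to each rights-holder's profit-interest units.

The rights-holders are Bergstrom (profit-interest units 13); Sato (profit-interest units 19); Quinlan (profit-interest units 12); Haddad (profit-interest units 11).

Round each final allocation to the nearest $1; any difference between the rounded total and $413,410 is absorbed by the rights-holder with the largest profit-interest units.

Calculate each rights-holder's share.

Sum of profit-interest units: 13 + 19 + 12 + 11 = 55.
Raw shares: Bergstrom 97,715.09; Sato 142,814.36; Quinlan 90,198.55; Haddad 82,682.00.
At nearest $1: Bergstrom $97,715; Sato $142,814; Quinlan $90,199; Haddad $82,682. Sum = $413,410.
No rounding difference to absorb.

Bergstrom: $97,715 | Sato: $142,814 | Quinlan: $90,199 | Haddad: $82,682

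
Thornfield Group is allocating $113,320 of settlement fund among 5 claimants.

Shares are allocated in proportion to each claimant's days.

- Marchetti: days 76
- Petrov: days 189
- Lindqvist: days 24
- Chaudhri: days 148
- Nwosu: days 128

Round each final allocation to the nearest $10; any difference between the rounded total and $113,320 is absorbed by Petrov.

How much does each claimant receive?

Marchetti: $15,240; Petrov: $37,920; Lindqvist: $4,810; Chaudhri: $29,680; Nwosu: $25,670

Days total: 565.
Raw shares: Marchetti 76/565 × $113,320 = 15,243.04; Petrov 189/565 × $113,320 = 37,907.04; Lindqvist 24/565 × $113,320 = 4,813.59; Chaudhri 148/565 × $113,320 = 29,683.82; Nwosu 128/565 × $113,320 = 25,672.50.
After rounding ($10): Marchetti $15,240; Petrov $37,910; Lindqvist $4,810; Chaudhri $29,680; Nwosu $25,670. Sum = $113,310.
Difference $113,320 − $113,310 = +$10 applied to Petrov: Petrov becomes $37,920.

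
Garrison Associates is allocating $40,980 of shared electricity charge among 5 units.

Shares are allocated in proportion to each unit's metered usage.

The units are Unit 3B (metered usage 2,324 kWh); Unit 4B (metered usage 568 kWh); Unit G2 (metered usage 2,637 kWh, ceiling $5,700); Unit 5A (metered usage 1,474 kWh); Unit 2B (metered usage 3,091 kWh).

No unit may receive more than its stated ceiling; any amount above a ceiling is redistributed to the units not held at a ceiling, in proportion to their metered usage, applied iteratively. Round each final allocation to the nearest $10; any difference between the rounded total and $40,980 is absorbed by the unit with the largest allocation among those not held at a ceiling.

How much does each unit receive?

Unit 3B: $11,000 · Unit 4B: $2,690 · Unit G2: $5,700 · Unit 5A: $6,970 · Unit 2B: $14,620

Combined metered usage = 10,094.
Unconstrained shares: Unit 3B 9,435.06; Unit 4B 2,305.99; Unit G2 10,705.79; Unit 5A 5,984.20; Unit 2B 12,548.96.
Cap binds for Unit G2 ($5,700); remaining pool $35,280 reallocated over remaining metered usage 7,457.
Remaining shares: Unit 3B 10,995.13 → $11,000; Unit 4B 2,687.28 → $2,690; Unit 5A 6,973.68 → $6,970; Unit 2B 14,623.91 → $14,620.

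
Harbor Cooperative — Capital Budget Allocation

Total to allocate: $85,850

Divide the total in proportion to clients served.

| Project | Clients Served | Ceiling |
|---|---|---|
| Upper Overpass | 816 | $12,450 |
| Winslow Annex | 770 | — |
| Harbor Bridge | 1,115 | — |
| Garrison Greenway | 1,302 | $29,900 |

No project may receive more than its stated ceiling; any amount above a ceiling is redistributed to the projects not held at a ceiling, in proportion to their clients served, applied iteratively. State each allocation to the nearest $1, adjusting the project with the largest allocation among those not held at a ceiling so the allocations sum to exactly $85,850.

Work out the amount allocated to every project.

Total clients served = 4,003.
Pro-rata shares before constraints: Upper Overpass 17,500.27; Winslow Annex 16,513.74; Harbor Bridge 23,912.75; Garrison Greenway 27,923.23.
Held at cap: Upper Overpass ($12,450); balance $73,400 reallocated over remaining clients served 3,187.
Held at cap: Garrison Greenway ($29,900); balance $43,500 reallocated over remaining clients served 1,885.
Shares after redistribution: Winslow Annex 17,769.23 → $17,769; Harbor Bridge 25,730.77 → $25,731.

Upper Overpass: $12,450 · Winslow Annex: $17,769 · Harbor Bridge: $25,731 · Garrison Greenway: $29,900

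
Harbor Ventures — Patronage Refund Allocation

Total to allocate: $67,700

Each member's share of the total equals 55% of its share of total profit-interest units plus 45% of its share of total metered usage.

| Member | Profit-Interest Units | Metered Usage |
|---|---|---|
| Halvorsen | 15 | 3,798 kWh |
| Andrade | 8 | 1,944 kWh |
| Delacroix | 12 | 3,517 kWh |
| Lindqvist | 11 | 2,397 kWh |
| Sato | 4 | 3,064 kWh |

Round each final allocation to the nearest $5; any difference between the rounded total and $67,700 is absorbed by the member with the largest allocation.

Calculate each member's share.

Totals — profit-interest units 50, metered usage 14,720.
Composite weights (55% profit-interest units + 45% metered usage): Halvorsen 0.2811; Andrade 0.1474; Delacroix 0.2395; Lindqvist 0.1943; Sato 0.1377.
Proportional shares: Halvorsen 19,030.97; Andrade 9,980.97; Delacroix 16,215.30; Lindqvist 13,152.61; Sato 9,320.16.
At nearest $5: Halvorsen $19,030; Andrade $9,980; Delacroix $16,215; Lindqvist $13,155; Sato $9,320. Sum = $67,700.
Sum already equals the total — no adjustment.

Halvorsen: $19,030; Andrade: $9,980; Delacroix: $16,215; Lindqvist: $13,155; Sato: $9,320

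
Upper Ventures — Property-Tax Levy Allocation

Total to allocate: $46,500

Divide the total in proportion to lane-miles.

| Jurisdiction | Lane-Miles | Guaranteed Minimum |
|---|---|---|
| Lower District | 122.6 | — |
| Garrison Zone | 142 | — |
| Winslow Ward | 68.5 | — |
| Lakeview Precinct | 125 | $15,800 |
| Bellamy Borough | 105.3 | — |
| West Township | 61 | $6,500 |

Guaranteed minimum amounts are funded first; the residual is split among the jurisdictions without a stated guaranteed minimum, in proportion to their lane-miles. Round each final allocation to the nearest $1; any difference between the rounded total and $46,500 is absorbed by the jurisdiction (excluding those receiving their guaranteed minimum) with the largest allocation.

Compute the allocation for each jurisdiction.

Minimums first: Lakeview Precinct $15,800; West Township $6,500. Residual $24,200.
Residual split over remaining lane-miles 438.4: Lower District 6,767.61 → $6,768; Garrison Zone 7,838.504 → $7,839; Winslow Ward 3,781.25 → $3,781; Bellamy Borough 5,812.64 → $5,813.
Rounding difference −$1 applied to Garrison Zone → $7,838.

Lower District: $6,768; Garrison Zone: $7,838; Winslow Ward: $3,781; Lakeview Precinct: $15,800; Bellamy Borough: $5,813; West Township: $6,500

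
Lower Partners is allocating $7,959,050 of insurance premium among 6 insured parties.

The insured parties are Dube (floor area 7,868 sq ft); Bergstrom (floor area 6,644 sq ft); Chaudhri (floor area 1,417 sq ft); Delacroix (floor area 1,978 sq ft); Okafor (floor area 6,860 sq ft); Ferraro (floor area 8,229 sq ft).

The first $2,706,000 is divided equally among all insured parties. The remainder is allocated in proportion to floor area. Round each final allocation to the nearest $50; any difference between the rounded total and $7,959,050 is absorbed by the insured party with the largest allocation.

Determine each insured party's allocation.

Dube: $1,703,600 · Bergstrom: $1,508,750 · Chaudhri: $676,600 · Delacroix: $765,900 · Okafor: $1,543,150 · Ferraro: $1,761,050

Equal tier: $2,706,000 ÷ 6 = $451,000 apiece.
Remainder $5,253,050 by floor area (total 32,996): Dube 1,252,606.30 → $1,252,600; Bergstrom 1,057,742.28 → $1,057,750; Chaudhri 225,590.13 → $225,600; Delacroix 314,902.80 → $314,900; Okafor 1,092,130.05 → $1,092,150; Ferraro 1,310,078.45 → $1,310,100.
Rounding difference −$50 on remainder applied to Ferraro.
Totals: Dube $451,000 + $1,252,600 = $1,703,600; Bergstrom $451,000 + $1,057,750 = $1,508,750; Chaudhri $451,000 + $225,600 = $676,600; Delacroix $451,000 + $314,900 = $765,900; Okafor $451,000 + $1,092,150 = $1,543,150; Ferraro $451,000 + $1,310,050 = $1,761,050.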